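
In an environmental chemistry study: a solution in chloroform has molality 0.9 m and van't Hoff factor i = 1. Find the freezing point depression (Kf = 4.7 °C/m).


ΔTf = Kf × m × i
= 4.7 × 0.9 × 1
= 4.23 °C

4.23 °C


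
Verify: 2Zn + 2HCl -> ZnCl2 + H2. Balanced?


Equation: 2Zn + 2HCl -> ZnCl2 + H2
Check atoms: Cl: 2=2, H: 2=2, Zn: 2≠1
Not balanced

No, not balanced


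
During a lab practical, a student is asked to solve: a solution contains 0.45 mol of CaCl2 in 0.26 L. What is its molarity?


M = n/V = 0.45/0.26 = 1.731 mol/L

1.731 M


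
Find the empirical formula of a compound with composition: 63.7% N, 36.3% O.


Assume 100 g sample. Moles of each element:
  N: 63.7/14.01 = 4.547 mol
  O: 36.3/16.0 = 2.269 mol
Divide by smallest (2.269):
  N: 4.547/2.269 = 2.0
  O: 2.269/2.269 = 1.0
Empirical formula: N2O

N2O


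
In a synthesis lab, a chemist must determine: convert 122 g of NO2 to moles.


M(NO2) = 46.01 g/mol
n = mass/M = 122/46.01 = 2.6516 mol

2.6516 mol


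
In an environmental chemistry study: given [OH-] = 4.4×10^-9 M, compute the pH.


pOH = -log10([OH-]) = -log10(4.4×10^-9)
= 9 - log10(4.4) = 8.36
pH = 14 - pOH = 14 - 8.36 = 5.64

5.64


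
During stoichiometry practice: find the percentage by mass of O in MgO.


M(MgO) = 1×24.31 + 1×16.0 = 40.31 g/mol
Mass of O = 1 × 16.0 = 16.00 g/mol
% O = 16.00/40.31 × 100 = 39.69%

39.69%


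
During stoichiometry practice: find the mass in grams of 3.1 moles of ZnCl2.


M(ZnCl2) = 136.28 g/mol
mass = n × M = 3.1 × 136.28 = 422.47 g

422.47 g


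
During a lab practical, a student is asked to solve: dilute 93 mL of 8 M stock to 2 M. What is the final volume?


C1V1 = C2V2
8 × 93 = 2 × V2
V2 = 744/2 = 372.0 mL

372.0 mL


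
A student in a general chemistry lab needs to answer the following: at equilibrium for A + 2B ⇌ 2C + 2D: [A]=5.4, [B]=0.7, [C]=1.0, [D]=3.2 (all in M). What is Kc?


Kc = [C]^2[D]^2/([A][B]^2)
= (1.0^2 × 3.2^2)/(5.4^1 × 0.7^2)
= 10.24/2.646
= 3.870

3.870


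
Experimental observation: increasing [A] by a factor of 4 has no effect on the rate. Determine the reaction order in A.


rate ∝ [A]^n
rate ∝ [A]^0
Order in A: 0

0


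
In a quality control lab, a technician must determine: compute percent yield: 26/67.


% yield = actual/theoretical × 100
= 26/67 × 100
= 38.81%

38.81%


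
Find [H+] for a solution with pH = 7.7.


[H+] = 10^(-pH) = 10^(-7.7)
= 2.0×10^-8 M

2.0×10^-8 M


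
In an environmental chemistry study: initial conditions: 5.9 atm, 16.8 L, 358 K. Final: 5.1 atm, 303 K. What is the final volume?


P1V1/T1 = P2V2/T2
V2 = P1V1T2/(T1P2)
= 5.9×16.8×303/(358×5.1)
= 16.449 L

16.449 L


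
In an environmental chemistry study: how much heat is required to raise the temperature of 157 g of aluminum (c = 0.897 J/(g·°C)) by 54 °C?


q = mcΔT = 157 × 0.897 × 54
= 7604.77 J

7604.77 J


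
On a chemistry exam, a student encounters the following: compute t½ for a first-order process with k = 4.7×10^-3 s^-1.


t½ = ln2/k = 0.693147/(4.7×10^-3 s^-1)
= 147.5 s

147.5 s


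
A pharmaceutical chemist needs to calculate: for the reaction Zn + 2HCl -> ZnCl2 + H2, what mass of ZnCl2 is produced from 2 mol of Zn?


Mole ratio ZnCl2:Zn = 1:1
n(ZnCl2) = 2 × 1/1 = 2.000 mol
mass = 2.000 × 136.28 = 272.56 g

272.56 g


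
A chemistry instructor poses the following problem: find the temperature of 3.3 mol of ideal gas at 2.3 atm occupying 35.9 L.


PV = nRT  (R = 0.08206 L·atm/(mol·K))
T = PV/(nR) = 2.3×35.9/(3.3×0.08206)
= 82.57/0.270798
= 304.91 K

304.91 K


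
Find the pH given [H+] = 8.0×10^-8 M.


pH = -log10([H+]) = -log10(8.0×10^-8)
= 8 - log10(8.0)
= 8 - 0.9
= 7.1

7.1


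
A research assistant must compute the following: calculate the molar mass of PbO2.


M(PbO2) = 1×207.2 + 2×16.0
= 207.2 + 32.0
= 239.2 g/mol

239.2 g/mol


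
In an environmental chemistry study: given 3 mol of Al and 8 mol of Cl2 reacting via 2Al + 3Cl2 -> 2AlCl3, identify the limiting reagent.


Mole ratio available / coefficient:
  Al: 3/2 = 1.500
  Cl2: 8/3 = 2.667
Smaller ratio is limiting.

Al


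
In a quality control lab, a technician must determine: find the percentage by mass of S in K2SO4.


M(K2SO4) = 2×39.1 + 1×32.07 + 4×16.0 = 174.27 g/mol
Mass of S = 1 × 32.07 = 32.07 g/mol
% S = 32.07/174.27 × 100 = 18.40%

18.40%


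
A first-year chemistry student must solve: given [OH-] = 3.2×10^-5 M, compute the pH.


pOH = -log10([OH-]) = -log10(3.2×10^-5)
= 5 - log10(3.2) = 4.49
pH = 14 - pOH = 14 - 4.49 = 9.51

9.51


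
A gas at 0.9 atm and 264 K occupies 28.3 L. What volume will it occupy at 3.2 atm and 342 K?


P1V1/T1 = P2V2/T2
V2 = P1V1T2/(T1P2)
= 0.9×28.3×342/(264×3.2)
= 10.311 L

10.311 L


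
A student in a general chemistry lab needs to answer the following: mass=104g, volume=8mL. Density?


ρ = mass/volume
= 104/8
= 13.0 g/mL

13.0 g/mL


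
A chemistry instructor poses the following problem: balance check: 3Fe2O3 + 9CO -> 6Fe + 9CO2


Equation: 3Fe2O3 + 9CO -> 6Fe + 9CO2
Check atoms: C: 9=9, Fe: 6=6, O: 18=18
Balanced

Yes, balanced


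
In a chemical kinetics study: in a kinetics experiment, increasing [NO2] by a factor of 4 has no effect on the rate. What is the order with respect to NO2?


rate ∝ [NO2]^n
rate ∝ [NO2]^0
Order in NO2: 0

0


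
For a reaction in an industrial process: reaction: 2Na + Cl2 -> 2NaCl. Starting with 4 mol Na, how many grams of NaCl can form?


Mole ratio NaCl:Na = 2:2
n(NaCl) = 4 × 2/2 = 4.000 mol
mass = 4.000 × 58.44 = 233.76 g

233.76 g


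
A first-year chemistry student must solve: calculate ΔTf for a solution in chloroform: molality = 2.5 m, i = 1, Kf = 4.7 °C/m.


ΔTf = Kf × m × i
= 4.7 × 2.5 × 1
= 11.75 °C

11.75 °C


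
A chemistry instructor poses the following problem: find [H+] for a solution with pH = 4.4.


[H+] = 10^(-pH) = 10^(-4.4)
= 3.98×10^-5 M

3.98×10^-5 M


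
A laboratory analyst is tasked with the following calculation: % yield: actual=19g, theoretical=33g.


% yield = actual/theoretical × 100
= 19/33 × 100
= 57.58%

57.58%


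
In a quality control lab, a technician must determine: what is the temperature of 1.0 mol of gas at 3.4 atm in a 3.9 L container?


PV = nRT  (R = 0.08206 L·atm/(mol·K))
T = PV/(nR) = 3.4×3.9/(1.0×0.08206)
= 13.26/0.082060
= 161.59 K

161.59 K


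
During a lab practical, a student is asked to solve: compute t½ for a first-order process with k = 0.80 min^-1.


t½ = ln2/k = 0.693147/(0.80 min^-1)
= 0.8664 min

0.8664 min


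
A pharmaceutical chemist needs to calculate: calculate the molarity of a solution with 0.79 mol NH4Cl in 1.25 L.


M = n/V = 0.79/1.25 = 0.632 mol/L

0.632 M


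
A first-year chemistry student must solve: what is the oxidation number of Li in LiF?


Group 1 metal: +1
Oxidation number: +1

+1


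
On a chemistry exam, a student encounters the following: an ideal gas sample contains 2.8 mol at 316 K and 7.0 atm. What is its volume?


PV = nRT  (R = 0.08206 L·atm/(mol·K))
V = nRT/P = 2.8×0.08206×316/7.0
= 10.372 L

10.372 L


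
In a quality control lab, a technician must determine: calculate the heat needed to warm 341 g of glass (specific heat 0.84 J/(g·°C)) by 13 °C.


q = mcΔT = 341 × 0.84 × 13
= 3723.72 J

3723.72 J


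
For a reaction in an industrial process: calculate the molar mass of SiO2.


M(SiO2) = 1×28.09 + 2×16.0
= 28.09 + 32.0
= 60.09 g/mol

60.09 g/mol


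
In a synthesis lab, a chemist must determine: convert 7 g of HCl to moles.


M(HCl) = 36.46 g/mol
n = mass/M = 7/36.46 = 0.192 mol

0.192 mol


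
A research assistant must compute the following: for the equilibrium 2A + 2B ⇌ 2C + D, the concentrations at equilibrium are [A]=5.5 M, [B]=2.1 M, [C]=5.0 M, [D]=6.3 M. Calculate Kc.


Kc = [C]^2[D]/([A]^2[B]^2)
= (5.0^2 × 6.3^1)/(5.5^2 × 2.1^2)
= 157.5/133.4025
= 1.181

1.181


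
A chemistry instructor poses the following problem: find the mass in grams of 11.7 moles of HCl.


M(HCl) = 36.46 g/mol
mass = n × M = 11.7 × 36.46 = 426.58 g

426.58 g


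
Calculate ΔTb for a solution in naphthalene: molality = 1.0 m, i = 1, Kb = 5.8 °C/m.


ΔTb = Kb × m × i
= 5.8 × 1.0 × 1
= 5.8 °C

5.8 °C


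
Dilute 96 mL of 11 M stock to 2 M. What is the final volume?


C1V1 = C2V2
11 × 96 = 2 × V2
V2 = 1056/2 = 528.0 mL

528.0 mL


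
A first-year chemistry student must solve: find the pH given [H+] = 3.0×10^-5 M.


pH = -log10([H+]) = -log10(3.0×10^-5)
= 5 - log10(3.0)
= 5 - 0.48
= 4.52

4.52


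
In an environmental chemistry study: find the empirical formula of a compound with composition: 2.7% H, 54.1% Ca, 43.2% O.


Assume 100 g sample. Moles of each element:
  H: 2.7/1.008 = 2.679 mol
  Ca: 54.1/40.08 = 1.35 mol
  O: 43.2/16.0 = 2.7 mol
Divide by smallest (1.35):
  H: 2.679/1.35 = 1.98
  Ca: 1.35/1.35 = 1.0
  O: 2.7/1.35 = 2.0
Empirical formula: CaO2H2

CaO2H2


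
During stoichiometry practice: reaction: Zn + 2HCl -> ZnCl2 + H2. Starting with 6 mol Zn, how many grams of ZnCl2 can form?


Mole ratio ZnCl2:Zn = 1:1
n(ZnCl2) = 6 × 1/1 = 6.000 mol
mass = 6.000 × 136.28 = 817.68 g

817.68 g


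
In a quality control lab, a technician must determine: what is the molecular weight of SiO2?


M(SiO2) = 1×28.09 + 2×16.0
= 28.09 + 32.0
= 60.09 g/mol

60.09 g/mol


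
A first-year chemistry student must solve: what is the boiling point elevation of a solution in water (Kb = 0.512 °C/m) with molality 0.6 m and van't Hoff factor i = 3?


ΔTb = Kb × m × i
= 0.512 × 0.6 × 3
= 0.9216 °C

0.9216 °C


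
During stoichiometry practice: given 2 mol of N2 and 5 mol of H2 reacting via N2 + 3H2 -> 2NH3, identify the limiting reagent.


Mole ratio available / coefficient:
  N2: 2/1 = 2.000
  H2: 5/3 = 1.667
Smaller ratio is limiting.

H2


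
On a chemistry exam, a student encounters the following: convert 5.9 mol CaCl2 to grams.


M(CaCl2) = 110.98 g/mol
mass = n × M = 5.9 × 110.98 = 654.78 g

654.78 g


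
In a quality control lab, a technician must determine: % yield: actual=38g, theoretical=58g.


% yield = actual/theoretical × 100
= 38/58 × 100
= 65.52%

65.52%


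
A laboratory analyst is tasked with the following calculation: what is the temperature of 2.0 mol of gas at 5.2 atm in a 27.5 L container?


PV = nRT  (R = 0.08206 L·atm/(mol·K))
T = PV/(nR) = 5.2×27.5/(2.0×0.08206)
= 143.00/0.164120
= 871.31 K

871.31 K


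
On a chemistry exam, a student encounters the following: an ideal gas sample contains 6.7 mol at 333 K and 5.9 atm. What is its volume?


PV = nRT  (R = 0.08206 L·atm/(mol·K))
V = nRT/P = 6.7×0.08206×333/5.9
= 31.031 L

31.031 L


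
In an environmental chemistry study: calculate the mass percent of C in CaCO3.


M(CaCO3) = 1×40.08 + 1×12.01 + 3×16.0 = 100.09 g/mol
Mass of C = 1 × 12.01 = 12.01 g/mol
% C = 12.01/100.09 × 100 = 12.00%

12.00%


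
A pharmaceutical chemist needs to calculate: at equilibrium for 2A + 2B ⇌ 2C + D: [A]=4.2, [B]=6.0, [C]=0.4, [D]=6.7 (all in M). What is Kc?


Kc = [C]^2[D]/([A]^2[B]^2)
= (0.4^2 × 6.7^1)/(4.2^2 × 6.0^2)
= 1.072/635.04
= 0.001688

0.001688


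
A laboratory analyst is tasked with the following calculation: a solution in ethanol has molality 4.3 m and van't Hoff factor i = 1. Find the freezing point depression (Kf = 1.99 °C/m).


ΔTf = Kf × m × i
= 1.99 × 4.3 × 1
= 8.557 °C

8.557 °C


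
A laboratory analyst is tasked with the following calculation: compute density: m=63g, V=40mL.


ρ = mass/volume
= 63/40
= 1.575 g/mL

1.575 g/mL


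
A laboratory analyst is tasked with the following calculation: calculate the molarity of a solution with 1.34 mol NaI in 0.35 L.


M = n/V = 1.34/0.35 = 3.829 mol/L

3.829 M


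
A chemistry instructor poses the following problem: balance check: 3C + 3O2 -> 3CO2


Equation: 3C + 3O2 -> 3CO2
Check atoms: C: 3=3, O: 6=6
Balanced

Yes, balanced


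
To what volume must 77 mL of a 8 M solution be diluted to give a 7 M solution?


C1V1 = C2V2
8 × 77 = 7 × V2
V2 = 616/7 = 88.0 mL

88.0 mL


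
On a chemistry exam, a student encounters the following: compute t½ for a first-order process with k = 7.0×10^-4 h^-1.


t½ = ln2/k = 0.693147/(7.0×10^-4 h^-1)
= 990.2 h

990.2 h


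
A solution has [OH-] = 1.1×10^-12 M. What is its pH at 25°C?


pOH = -log10([OH-]) = -log10(1.1×10^-12)
= 12 - log10(1.1) = 11.96
pH = 14 - pOH = 14 - 11.96 = 2.04

2.04


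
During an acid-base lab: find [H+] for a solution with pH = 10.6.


[H+] = 10^(-pH) = 10^(-10.6)
= 2.51×10^-11 M

2.51×10^-11 M


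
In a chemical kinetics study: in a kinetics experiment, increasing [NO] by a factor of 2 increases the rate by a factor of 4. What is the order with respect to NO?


rate ∝ [NO]^n
2^n = 4 → n = 2
Order in NO: 2

2


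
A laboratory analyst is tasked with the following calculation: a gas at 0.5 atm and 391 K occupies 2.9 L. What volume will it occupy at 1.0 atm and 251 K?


P1V1/T1 = P2V2/T2
V2 = P1V1T2/(T1P2)
= 0.5×2.9×251/(391×1.0)
= 0.931 L

0.931 L


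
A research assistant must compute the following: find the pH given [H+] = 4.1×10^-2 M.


pH = -log10([H+]) = -log10(4.1×10^-2)
= 2 - log10(4.1)
= 2 - 0.61
= 1.39

1.39


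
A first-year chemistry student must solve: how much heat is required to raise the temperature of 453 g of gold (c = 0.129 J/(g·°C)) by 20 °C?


q = mcΔT = 453 × 0.129 × 20
= 1168.74 J

1168.74 J


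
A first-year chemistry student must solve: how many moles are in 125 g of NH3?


M(NH3) = 17.03 g/mol
n = mass/M = 125/17.03 = 7.34 mol

7.34 mol


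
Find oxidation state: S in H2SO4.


2(+1) + x + 4(-2) = 0, so x = +6
Oxidation number: +6

+6


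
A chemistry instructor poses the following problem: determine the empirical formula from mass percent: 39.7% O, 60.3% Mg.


Assume 100 g sample. Moles of each element:
  O: 39.7/16.0 = 2.481 mol
  Mg: 60.3/24.31 = 2.48 mol
Divide by smallest (2.48):
  O: 2.481/2.48 = 1.0
  Mg: 2.48/2.48 = 1.0
Empirical formula: MgO

MgO


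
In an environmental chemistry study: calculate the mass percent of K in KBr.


M(KBr) = 1×39.1 + 1×79.9 = 119.00 g/mol
Mass of K = 1 × 39.1 = 39.10 g/mol
% K = 39.10/119.00 × 100 = 32.86%

32.86%


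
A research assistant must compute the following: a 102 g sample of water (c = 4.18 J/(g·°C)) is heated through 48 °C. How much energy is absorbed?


q = mcΔT = 102 × 4.18 × 48
= 20465.28 J

20465.28 J


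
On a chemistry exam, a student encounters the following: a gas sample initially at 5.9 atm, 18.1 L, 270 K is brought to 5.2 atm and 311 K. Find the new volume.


P1V1/T1 = P2V2/T2
V2 = P1V1T2/(T1P2)
= 5.9×18.1×311/(270×5.2)
= 23.655 L

23.655 L


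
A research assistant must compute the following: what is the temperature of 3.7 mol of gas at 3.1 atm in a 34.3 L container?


PV = nRT  (R = 0.08206 L·atm/(mol·K))
T = PV/(nR) = 3.1×34.3/(3.7×0.08206)
= 106.33/0.303622
= 350.21 K

350.21 K


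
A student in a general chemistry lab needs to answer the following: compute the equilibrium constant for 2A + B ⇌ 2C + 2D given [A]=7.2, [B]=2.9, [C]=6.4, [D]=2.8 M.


Kc = [C]^2[D]^2/([A]^2[B])
= (6.4^2 × 2.8^2)/(7.2^2 × 2.9^1)
= 321.1264/150.336
= 2.136

2.136


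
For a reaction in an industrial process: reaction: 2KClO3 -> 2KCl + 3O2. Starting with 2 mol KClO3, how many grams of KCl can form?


Mole ratio KCl:KClO3 = 2:2
n(KCl) = 2 × 2/2 = 2.000 mol
mass = 2.000 × 74.55 = 149.1 g

149.1 g


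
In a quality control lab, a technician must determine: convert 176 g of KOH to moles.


M(KOH) = 56.11 g/mol
n = mass/M = 176/56.11 = 3.1367 mol

3.1367 mol


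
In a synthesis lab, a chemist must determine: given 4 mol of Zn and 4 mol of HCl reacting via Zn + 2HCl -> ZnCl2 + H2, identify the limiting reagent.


Mole ratio available / coefficient:
  Zn: 4/1 = 4.000
  HCl: 4/2 = 2.000
Smaller ratio is limiting.

HCl


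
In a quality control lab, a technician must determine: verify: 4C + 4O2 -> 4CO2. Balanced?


Equation: 4C + 4O2 -> 4CO2
Check atoms: C: 4=4, O: 8=8
Balanced

Yes, balanced


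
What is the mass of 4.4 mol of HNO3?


M(HNO3) = 63.02 g/mol
mass = n × M = 4.4 × 63.02 = 277.29 g

277.29 g


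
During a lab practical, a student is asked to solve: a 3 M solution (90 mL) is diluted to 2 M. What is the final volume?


C1V1 = C2V2
3 × 90 = 2 × V2
V2 = 270/2 = 135.0 mL

135.0 mL


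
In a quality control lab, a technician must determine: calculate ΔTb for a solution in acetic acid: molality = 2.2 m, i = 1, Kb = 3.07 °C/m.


ΔTb = Kb × m × i
= 3.07 × 2.2 × 1
= 6.754 °C

6.754 °C


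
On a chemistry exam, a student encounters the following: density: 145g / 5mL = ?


ρ = mass/volume
= 145/5
= 29.0 g/mL

29.0 g/mL


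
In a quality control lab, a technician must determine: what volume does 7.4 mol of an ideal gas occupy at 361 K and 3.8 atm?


PV = nRT  (R = 0.08206 L·atm/(mol·K))
V = nRT/P = 7.4×0.08206×361/3.8
= 57.688 L

57.688 L


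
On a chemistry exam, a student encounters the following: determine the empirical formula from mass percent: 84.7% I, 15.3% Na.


Assume 100 g sample. Moles of each element:
  I: 84.7/126.9 = 0.667 mol
  Na: 15.3/22.99 = 0.666 mol
Divide by smallest (0.666):
  I: 0.667/0.666 = 1.0
  Na: 0.666/0.666 = 1.0
Empirical formula: NaI

NaI


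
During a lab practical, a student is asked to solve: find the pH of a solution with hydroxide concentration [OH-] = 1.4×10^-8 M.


pOH = -log10([OH-]) = -log10(1.4×10^-8)
= 8 - log10(1.4) = 7.85
pH = 14 - pOH = 14 - 7.85 = 6.15

6.15


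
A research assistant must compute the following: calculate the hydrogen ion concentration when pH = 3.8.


[H+] = 10^(-pH) = 10^(-3.8)
= 1.58×10^-4 M

1.58×10^-4 M


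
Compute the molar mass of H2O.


M(H2O) = 2×1.008 + 1×16.0
= 2.02 + 16.0
= 18.02 g/mol

18.02 g/mol


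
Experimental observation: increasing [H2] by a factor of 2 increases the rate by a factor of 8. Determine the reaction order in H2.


rate ∝ [H2]^n
2^n = 8 → n = 3
Order in H2: 3

3


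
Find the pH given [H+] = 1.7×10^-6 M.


pH = -log10([H+]) = -log10(1.7×10^-6)
= 6 - log10(1.7)
= 6 - 0.23
= 5.77

5.77


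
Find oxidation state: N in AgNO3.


(+1) + x + 3(-2) = 0, so x = +5
Oxidation number: +5

+5


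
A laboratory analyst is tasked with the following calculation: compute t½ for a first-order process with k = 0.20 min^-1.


t½ = ln2/k = 0.693147/(0.20 min^-1)
= 3.466 min

3.466 min


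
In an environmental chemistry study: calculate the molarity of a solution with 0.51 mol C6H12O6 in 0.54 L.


M = n/V = 0.51/0.54 = 0.944 mol/L

0.944 M


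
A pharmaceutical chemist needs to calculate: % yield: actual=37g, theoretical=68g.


% yield = actual/theoretical × 100
= 37/68 × 100
= 54.41%

54.41%


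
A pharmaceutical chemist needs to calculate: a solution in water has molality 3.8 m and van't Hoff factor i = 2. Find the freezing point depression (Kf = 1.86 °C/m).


ΔTf = Kf × m × i
= 1.86 × 3.8 × 2
= 14.136 °C

14.136 °C


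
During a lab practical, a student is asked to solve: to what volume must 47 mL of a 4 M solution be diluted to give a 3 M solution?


C1V1 = C2V2
4 × 47 = 3 × V2
V2 = 188/3 = 62.67 mL

62.67 mL


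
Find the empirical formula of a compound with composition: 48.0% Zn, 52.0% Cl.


Assume 100 g sample. Moles of each element:
  Zn: 48.0/65.38 = 0.734 mol
  Cl: 52.0/35.45 = 1.467 mol
Divide by smallest (0.734):
  Zn: 0.734/0.734 = 1.0
  Cl: 1.467/0.734 = 2.0
Empirical formula: ZnCl2

ZnCl2


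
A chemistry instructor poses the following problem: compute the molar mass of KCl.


M(KCl) = 1×39.1 + 1×35.45
= 39.1 + 35.45
= 74.55 g/mol

74.55 g/mol


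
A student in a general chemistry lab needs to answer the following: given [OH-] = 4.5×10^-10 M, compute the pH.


pOH = -log10([OH-]) = -log10(4.5×10^-10)
= 10 - log10(4.5) = 9.35
pH = 14 - pOH = 14 - 9.35 = 4.65

4.65


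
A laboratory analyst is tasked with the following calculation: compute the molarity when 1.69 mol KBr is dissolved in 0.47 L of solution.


M = n/V = 1.69/0.47 = 3.596 mol/L

3.596 M


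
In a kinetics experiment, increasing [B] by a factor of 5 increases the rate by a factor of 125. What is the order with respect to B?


rate ∝ [B]^n
5^n = 125 → n = 3
Order in B: 3

3


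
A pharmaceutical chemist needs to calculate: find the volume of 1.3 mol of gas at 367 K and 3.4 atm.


PV = nRT  (R = 0.08206 L·atm/(mol·K))
V = nRT/P = 1.3×0.08206×367/3.4
= 11.515 L

11.515 L


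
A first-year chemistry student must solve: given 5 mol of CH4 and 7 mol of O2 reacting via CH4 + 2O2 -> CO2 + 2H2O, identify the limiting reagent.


Mole ratio available / coefficient:
  CH4: 5/1 = 5.000
  O2: 7/2 = 3.500
Smaller ratio is limiting.

O2


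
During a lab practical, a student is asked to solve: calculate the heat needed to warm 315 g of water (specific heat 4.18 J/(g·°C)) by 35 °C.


q = mcΔT = 315 × 4.18 × 35
= 46084.50 J

46084.50 J


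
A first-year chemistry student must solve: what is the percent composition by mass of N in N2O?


M(N2O) = 2×14.01 + 1×16.0 = 44.02 g/mol
Mass of N = 2 × 14.01 = 28.02 g/mol
% N = 28.02/44.02 × 100 = 63.65%

63.65%


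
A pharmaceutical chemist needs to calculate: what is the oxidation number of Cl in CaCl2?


halide: -1
Oxidation number: -1

-1


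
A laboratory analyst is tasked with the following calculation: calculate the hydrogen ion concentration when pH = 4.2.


[H+] = 10^(-pH) = 10^(-4.2)
= 6.31×10^-5 M

6.31×10^-5 M


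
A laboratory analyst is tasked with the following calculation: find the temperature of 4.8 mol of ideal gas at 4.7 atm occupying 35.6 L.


PV = nRT  (R = 0.08206 L·atm/(mol·K))
T = PV/(nR) = 4.7×35.6/(4.8×0.08206)
= 167.32/0.393888
= 424.79 K

424.79 K


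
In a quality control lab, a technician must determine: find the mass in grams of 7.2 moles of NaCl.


M(NaCl) = 58.44 g/mol
mass = n × M = 7.2 × 58.44 = 420.77 g

420.77 g


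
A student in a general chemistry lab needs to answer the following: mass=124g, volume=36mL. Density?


ρ = mass/volume
= 124/36
= 3.444 g/mL

3.444 g/mL


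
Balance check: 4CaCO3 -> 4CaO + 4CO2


Equation: 4CaCO3 -> 4CaO + 4CO2
Check atoms: C: 4=4, Ca: 4=4, O: 12=12
Balanced

Yes, balanced


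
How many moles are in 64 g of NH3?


M(NH3) = 17.03 g/mol
n = mass/M = 64/17.03 = 3.7581 mol

3.7581 mol


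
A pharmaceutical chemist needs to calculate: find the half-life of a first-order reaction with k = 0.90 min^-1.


t½ = ln2/k = 0.693147/(0.90 min^-1)
= 0.7702 min

0.7702 min


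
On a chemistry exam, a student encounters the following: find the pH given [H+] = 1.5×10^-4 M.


pH = -log10([H+]) = -log10(1.5×10^-4)
= 4 - log10(1.5)
= 4 - 0.18
= 3.82

3.82


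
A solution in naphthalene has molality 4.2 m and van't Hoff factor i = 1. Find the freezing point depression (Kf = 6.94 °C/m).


ΔTf = Kf × m × i
= 6.94 × 4.2 × 1
= 29.148 °C

29.148 °C


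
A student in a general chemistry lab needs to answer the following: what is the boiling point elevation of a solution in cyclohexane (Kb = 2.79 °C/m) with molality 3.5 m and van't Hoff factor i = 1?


ΔTb = Kb × m × i
= 2.79 × 3.5 × 1
= 9.765 °C

9.765 °C


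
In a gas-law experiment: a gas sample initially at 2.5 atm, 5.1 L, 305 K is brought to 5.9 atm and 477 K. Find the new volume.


P1V1/T1 = P2V2/T2
V2 = P1V1T2/(T1P2)
= 2.5×5.1×477/(305×5.9)
= 3.38 L

3.38 L


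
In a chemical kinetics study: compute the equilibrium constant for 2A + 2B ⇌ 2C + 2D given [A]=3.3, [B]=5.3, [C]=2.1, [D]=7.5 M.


Kc = [C]^2[D]^2/([A]^2[B]^2)
= (2.1^2 × 7.5^2)/(3.3^2 × 5.3^2)
= 248.0625/305.9001
= 0.8109

0.8109


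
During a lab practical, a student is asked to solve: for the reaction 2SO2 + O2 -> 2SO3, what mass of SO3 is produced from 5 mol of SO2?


Mole ratio SO3:SO2 = 2:2
n(SO3) = 5 × 2/2 = 5.000 mol
mass = 5.000 × 80.07 = 400.35 g

400.35 g


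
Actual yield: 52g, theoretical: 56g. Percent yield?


% yield = actual/theoretical × 100
= 52/56 × 100
= 92.86%

92.86%


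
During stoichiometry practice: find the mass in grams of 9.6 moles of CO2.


M(CO2) = 44.01 g/mol
mass = n × M = 9.6 × 44.01 = 422.50 g

422.50 g


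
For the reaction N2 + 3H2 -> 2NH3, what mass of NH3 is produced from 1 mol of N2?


Mole ratio NH3:N2 = 2:1
n(NH3) = 1 × 2/1 = 2.000 mol
mass = 2.000 × 17.03 = 34.06 g

34.06 g


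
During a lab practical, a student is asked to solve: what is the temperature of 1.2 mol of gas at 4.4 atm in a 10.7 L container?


PV = nRT  (R = 0.08206 L·atm/(mol·K))
T = PV/(nR) = 4.4×10.7/(1.2×0.08206)
= 47.08/0.098472
= 478.11 K

478.11 K


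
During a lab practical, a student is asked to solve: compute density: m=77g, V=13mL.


ρ = mass/volume
= 77/13
= 5.923 g/mL

5.923 g/mL


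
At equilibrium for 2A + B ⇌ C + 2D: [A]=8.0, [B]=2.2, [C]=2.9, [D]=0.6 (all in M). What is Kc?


Kc = [C][D]^2/([A]^2[B])
= (2.9^1 × 0.6^2)/(8.0^2 × 2.2^1)
= 1.044/140.8
= 0.007415

0.007415


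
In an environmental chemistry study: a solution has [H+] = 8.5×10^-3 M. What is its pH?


pH = -log10([H+]) = -log10(8.5×10^-3)
= 3 - log10(8.5)
= 3 - 0.93
= 2.07

2.07


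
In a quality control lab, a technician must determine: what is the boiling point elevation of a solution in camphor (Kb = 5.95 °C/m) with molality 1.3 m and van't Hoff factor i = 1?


ΔTb = Kb × m × i
= 5.95 × 1.3 × 1
= 7.735 °C

7.735 °C


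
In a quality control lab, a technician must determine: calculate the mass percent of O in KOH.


M(KOH) = 1×39.1 + 1×16.0 + 1×1.008 = 56.108 g/mol
Mass of O = 1 × 16.0 = 16.00 g/mol
% O = 16.00/56.108 × 100 = 28.52%

28.52%


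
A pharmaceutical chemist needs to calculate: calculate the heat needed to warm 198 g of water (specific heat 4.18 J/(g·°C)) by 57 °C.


q = mcΔT = 198 × 4.18 × 57
= 47175.48 J

47175.48 J


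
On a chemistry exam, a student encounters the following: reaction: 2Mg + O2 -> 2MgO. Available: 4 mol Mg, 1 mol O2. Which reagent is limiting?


Mole ratio available / coefficient:
  Mg: 4/2 = 2.000
  O2: 1/1 = 1.000
Smaller ratio is limiting.

O2


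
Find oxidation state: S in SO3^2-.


x + 3(-2) = -2, so x = +4
Oxidation number: +4

+4


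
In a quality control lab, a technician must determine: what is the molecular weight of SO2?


M(SO2) = 1×32.07 + 2×16.0
= 32.07 + 32.0
= 64.07 g/mol

64.07 g/mol


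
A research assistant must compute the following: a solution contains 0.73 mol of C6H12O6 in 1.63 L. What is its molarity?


M = n/V = 0.73/1.63 = 0.448 mol/L

0.448 M


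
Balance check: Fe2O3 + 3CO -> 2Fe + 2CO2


Equation: Fe2O3 + 3CO -> 2Fe + 2CO2
Check atoms: C: 3≠2, Fe: 2=2, O: 6≠4
Not balanced

No, not balanced


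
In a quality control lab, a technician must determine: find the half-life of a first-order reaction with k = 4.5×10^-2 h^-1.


t½ = ln2/k = 0.693147/(4.5×10^-2 h^-1)
= 15.40 h

15.40 h


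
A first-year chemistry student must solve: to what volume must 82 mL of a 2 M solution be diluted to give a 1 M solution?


C1V1 = C2V2
2 × 82 = 1 × V2
V2 = 164/1 = 164.0 mL

164.0 mL


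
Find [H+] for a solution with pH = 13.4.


[H+] = 10^(-pH) = 10^(-13.4)
= 3.98×10^-14 M

3.98×10^-14 M


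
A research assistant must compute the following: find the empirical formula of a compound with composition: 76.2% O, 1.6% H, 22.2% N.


Assume 100 g sample. Moles of each element:
  O: 76.2/16.0 = 4.763 mol
  H: 1.6/1.008 = 1.587 mol
  N: 22.2/14.01 = 1.585 mol
Divide by smallest (1.585):
  O: 4.763/1.585 = 3.01
  H: 1.587/1.585 = 1.0
  N: 1.585/1.585 = 1.0
Empirical formula: HNO3

HNO3


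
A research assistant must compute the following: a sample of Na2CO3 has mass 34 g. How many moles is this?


M(Na2CO3) = 105.99 g/mol
n = mass/M = 34/105.99 = 0.3208 mol

0.3208 mol


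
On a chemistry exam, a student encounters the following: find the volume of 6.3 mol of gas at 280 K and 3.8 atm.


PV = nRT  (R = 0.08206 L·atm/(mol·K))
V = nRT/P = 6.3×0.08206×280/3.8
= 38.093 L

38.093 L


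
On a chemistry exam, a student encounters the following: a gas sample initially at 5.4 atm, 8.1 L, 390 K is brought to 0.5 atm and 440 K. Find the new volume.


P1V1/T1 = P2V2/T2
V2 = P1V1T2/(T1P2)
= 5.4×8.1×440/(390×0.5)
= 98.695 L

98.695 L


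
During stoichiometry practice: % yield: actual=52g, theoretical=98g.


% yield = actual/theoretical × 100
= 52/98 × 100
= 53.06%

53.06%


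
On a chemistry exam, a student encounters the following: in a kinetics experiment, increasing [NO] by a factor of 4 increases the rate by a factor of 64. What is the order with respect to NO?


rate ∝ [NO]^n
4^n = 64 → n = 3
Order in NO: 3

3


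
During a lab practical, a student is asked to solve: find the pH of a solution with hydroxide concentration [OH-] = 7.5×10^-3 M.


pOH = -log10([OH-]) = -log10(7.5×10^-3)
= 3 - log10(7.5) = 2.12
pH = 14 - pOH = 14 - 2.12 = 11.88

11.88


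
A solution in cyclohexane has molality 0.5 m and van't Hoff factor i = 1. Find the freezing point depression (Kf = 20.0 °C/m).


ΔTf = Kf × m × i
= 20.0 × 0.5 × 1
= 10.0 °C

10.0 °C


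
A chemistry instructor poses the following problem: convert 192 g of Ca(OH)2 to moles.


M(Ca(OH)2) = 74.1 g/mol
n = mass/M = 192/74.1 = 2.5911 mol

2.5911 mol


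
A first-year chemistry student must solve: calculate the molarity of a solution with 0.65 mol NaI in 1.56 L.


M = n/V = 0.65/1.56 = 0.417 mol/L

0.417 M


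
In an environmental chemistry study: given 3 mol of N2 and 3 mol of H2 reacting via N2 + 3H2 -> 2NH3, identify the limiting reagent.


Mole ratio available / coefficient:
  N2: 3/1 = 3.000
  H2: 3/3 = 1.000
Smaller ratio is limiting.

H2


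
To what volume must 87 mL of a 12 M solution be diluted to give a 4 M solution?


C1V1 = C2V2
12 × 87 = 4 × V2
V2 = 1044/4 = 261.0 mL

261.0 mL


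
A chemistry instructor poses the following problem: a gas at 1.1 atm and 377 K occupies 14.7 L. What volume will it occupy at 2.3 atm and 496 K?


P1V1/T1 = P2V2/T2
V2 = P1V1T2/(T1P2)
= 1.1×14.7×496/(377×2.3)
= 9.25 L

9.25 L


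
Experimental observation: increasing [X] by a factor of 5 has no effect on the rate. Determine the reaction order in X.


rate ∝ [X]^n
rate ∝ [X]^0
Order in X: 0

0


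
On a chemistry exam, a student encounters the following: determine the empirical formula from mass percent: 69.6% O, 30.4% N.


Assume 100 g sample. Moles of each element:
  O: 69.6/16.0 = 4.35 mol
  N: 30.4/14.01 = 2.17 mol
Divide by smallest (2.17):
  O: 4.35/2.17 = 2.0
  N: 2.17/2.17 = 1.0
Empirical formula: NO2

NO2


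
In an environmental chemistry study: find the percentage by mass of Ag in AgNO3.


M(AgNO3) = 1×107.87 + 1×14.01 + 3×16.0 = 169.88 g/mol
Mass of Ag = 1 × 107.87 = 107.87 g/mol
% Ag = 107.87/169.88 × 100 = 63.50%

63.50%


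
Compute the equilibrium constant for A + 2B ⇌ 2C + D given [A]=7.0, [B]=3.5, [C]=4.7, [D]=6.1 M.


Kc = [C]^2[D]/([A][B]^2)
= (4.7^2 × 6.1^1)/(7.0^1 × 3.5^2)
= 134.749/85.75
= 1.571

1.571


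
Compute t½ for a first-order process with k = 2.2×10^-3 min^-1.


t½ = ln2/k = 0.693147/(2.2×10^-3 min^-1)
= 315.1 min

315.1 min


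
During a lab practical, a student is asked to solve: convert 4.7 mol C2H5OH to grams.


M(C2H5OH) = 46.07 g/mol
mass = n × M = 4.7 × 46.07 = 216.53 g

216.53 g


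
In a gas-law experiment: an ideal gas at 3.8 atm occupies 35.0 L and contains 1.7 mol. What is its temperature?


PV = nRT  (R = 0.08206 L·atm/(mol·K))
T = PV/(nR) = 3.8×35.0/(1.7×0.08206)
= 133.00/0.139502
= 953.39 K

953.39 K


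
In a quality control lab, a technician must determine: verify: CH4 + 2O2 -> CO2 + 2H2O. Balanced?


Equation: CH4 + 2O2 -> CO2 + 2H2O
Check atoms: C: 1=1, H: 4=4, O: 4=4
Balanced

Yes, balanced


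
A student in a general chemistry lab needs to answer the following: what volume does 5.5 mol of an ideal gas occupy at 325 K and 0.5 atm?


PV = nRT  (R = 0.08206 L·atm/(mol·K))
V = nRT/P = 5.5×0.08206×325/0.5
= 293.364 L

293.364 L


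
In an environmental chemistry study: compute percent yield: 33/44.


% yield = actual/theoretical × 100
= 33/44 × 100
= 75.0%

75.0%


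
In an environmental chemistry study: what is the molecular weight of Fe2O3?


M(Fe2O3) = 2×55.85 + 3×16.0
= 111.7 + 48.0
= 159.7 g/mol

159.7 g/mol


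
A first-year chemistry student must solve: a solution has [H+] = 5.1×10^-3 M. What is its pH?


pH = -log10([H+]) = -log10(5.1×10^-3)
= 3 - log10(5.1)
= 3 - 0.71
= 2.29

2.29


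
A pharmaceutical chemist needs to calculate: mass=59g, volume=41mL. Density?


ρ = mass/volume
= 59/41
= 1.439 g/mL

1.439 g/mL


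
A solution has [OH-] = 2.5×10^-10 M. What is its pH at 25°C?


pOH = -log10([OH-]) = -log10(2.5×10^-10)
= 10 - log10(2.5) = 9.6
pH = 14 - pOH = 14 - 9.6 = 4.4

4.4


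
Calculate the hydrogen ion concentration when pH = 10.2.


[H+] = 10^(-pH) = 10^(-10.2)
= 6.31×10^-11 M

6.31×10^-11 M


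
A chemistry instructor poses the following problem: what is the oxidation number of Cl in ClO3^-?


x + 3(-2) = -1, so x = +5
Oxidation number: +5

+5


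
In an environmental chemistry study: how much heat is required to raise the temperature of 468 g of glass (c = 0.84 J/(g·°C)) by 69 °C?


q = mcΔT = 468 × 0.84 × 69
= 27125.28 J

27125.28 J


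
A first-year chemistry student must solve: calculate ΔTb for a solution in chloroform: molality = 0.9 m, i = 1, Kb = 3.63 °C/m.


ΔTb = Kb × m × i
= 3.63 × 0.9 × 1
= 3.267 °C

3.267 °C


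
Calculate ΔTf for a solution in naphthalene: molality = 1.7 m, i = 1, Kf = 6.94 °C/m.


ΔTf = Kf × m × i
= 6.94 × 1.7 × 1
= 11.798 °C

11.798 °C


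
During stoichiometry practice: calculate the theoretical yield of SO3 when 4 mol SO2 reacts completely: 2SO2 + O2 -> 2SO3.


Mole ratio SO3:SO2 = 2:2
n(SO3) = 4 × 2/2 = 4.000 mol
mass = 4.000 × 80.07 = 320.28 g

320.28 g


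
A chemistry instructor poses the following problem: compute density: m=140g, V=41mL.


ρ = mass/volume
= 140/41
= 3.415 g/mL

3.415 g/mL


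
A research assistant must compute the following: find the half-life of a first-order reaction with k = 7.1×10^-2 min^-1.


t½ = ln2/k = 0.693147/(7.1×10^-2 min^-1)
= 9.763 min

9.763 min


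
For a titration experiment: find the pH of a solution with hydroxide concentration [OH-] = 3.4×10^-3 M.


pOH = -log10([OH-]) = -log10(3.4×10^-3)
= 3 - log10(3.4) = 2.47
pH = 14 - pOH = 14 - 2.47 = 11.53

11.53


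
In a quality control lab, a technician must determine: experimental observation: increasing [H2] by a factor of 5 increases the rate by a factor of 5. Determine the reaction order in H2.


rate ∝ [H2]^n
5^n = 5 → n = 1
Order in H2: 1

1


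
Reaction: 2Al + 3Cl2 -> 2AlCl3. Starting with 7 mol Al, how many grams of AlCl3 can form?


Mole ratio AlCl3:Al = 2:2
n(AlCl3) = 7 × 2/2 = 7.000 mol
mass = 7.000 × 133.33 = 933.31 g

933.31 g


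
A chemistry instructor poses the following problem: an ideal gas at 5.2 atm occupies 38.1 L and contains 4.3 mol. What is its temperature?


PV = nRT  (R = 0.08206 L·atm/(mol·K))
T = PV/(nR) = 5.2×38.1/(4.3×0.08206)
= 198.12/0.352858
= 561.47 K

561.47 K


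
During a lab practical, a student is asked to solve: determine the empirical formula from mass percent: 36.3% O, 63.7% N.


Assume 100 g sample. Moles of each element:
  O: 36.3/16.0 = 2.269 mol
  N: 63.7/14.01 = 4.547 mol
Divide by smallest (2.269):
  O: 2.269/2.269 = 1.0
  N: 4.547/2.269 = 2.0
Empirical formula: N2O

N2O


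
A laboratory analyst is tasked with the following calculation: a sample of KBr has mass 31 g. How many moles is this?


M(KBr) = 119.0 g/mol
n = mass/M = 31/119.0 = 0.2605 mol

0.2605 mol


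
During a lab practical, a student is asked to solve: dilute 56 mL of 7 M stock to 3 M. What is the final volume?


C1V1 = C2V2
7 × 56 = 3 × V2
V2 = 392/3 = 130.67 mL

130.67 mL


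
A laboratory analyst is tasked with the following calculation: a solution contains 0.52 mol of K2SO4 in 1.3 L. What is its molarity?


M = n/V = 0.52/1.3 = 0.400 mol/L

0.400 M


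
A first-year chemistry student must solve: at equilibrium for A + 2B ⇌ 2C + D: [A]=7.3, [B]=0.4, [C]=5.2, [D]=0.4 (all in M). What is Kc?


Kc = [C]^2[D]/([A][B]^2)
= (5.2^2 × 0.4^1)/(7.3^1 × 0.4^2)
= 10.816/1.168
= 9.260

9.260


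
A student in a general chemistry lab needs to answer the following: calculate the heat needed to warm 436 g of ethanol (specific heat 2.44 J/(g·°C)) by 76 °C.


q = mcΔT = 436 × 2.44 × 76
= 80851.84 J

80851.84 J


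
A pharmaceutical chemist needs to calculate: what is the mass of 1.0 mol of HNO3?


M(HNO3) = 63.02 g/mol
mass = n × M = 1.0 × 63.02 = 63.02 g

63.02 g


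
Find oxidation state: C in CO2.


x + 2(-2) = 0, so x = +4
Oxidation number: +4

+4


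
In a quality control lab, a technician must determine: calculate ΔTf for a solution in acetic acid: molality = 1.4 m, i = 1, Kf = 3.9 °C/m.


ΔTf = Kf × m × i
= 3.9 × 1.4 × 1
= 5.46 °C

5.46 °C


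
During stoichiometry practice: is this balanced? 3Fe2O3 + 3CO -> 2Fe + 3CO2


Equation: 3Fe2O3 + 3CO -> 2Fe + 3CO2
Check atoms: C: 3=3, Fe: 6≠2, O: 12≠6
Not balanced

No, not balanced


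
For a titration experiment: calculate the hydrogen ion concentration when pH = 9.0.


[H+] = 10^(-pH) = 10^(-9.0)
= 1.0×10^-9 M

1.0×10^-9 M


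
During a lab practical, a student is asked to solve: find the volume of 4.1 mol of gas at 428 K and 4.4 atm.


PV = nRT  (R = 0.08206 L·atm/(mol·K))
V = nRT/P = 4.1×0.08206×428/4.4
= 32.727 L

32.727 L


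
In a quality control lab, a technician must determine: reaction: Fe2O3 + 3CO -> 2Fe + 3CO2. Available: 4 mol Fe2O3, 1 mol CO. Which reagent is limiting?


Mole ratio available / coefficient:
  Fe2O3: 4/1 = 4.000
  CO: 1/3 = 0.333
Smaller ratio is limiting.

CO


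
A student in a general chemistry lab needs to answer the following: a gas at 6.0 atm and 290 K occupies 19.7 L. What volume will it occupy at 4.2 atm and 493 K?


P1V1/T1 = P2V2/T2
V2 = P1V1T2/(T1P2)
= 6.0×19.7×493/(290×4.2)
= 47.843 L

47.843 L


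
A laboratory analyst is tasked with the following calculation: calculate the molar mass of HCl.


M(HCl) = 1×1.008 + 1×35.45
= 1.01 + 35.45
= 36.46 g/mol

36.46 g/mol


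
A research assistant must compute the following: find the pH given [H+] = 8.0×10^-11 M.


pH = -log10([H+]) = -log10(8.0×10^-11)
= 11 - log10(8.0)
= 11 - 0.9
= 10.1

10.1


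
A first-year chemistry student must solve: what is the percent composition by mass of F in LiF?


M(LiF) = 1×6.94 + 1×19.0 = 25.94 g/mol
Mass of F = 1 × 19.0 = 19.00 g/mol
% F = 19.00/25.94 × 100 = 73.25%

73.25%


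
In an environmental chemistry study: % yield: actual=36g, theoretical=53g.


% yield = actual/theoretical × 100
= 36/53 × 100
= 67.92%

67.92%


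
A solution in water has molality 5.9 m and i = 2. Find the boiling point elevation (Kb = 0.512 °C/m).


ΔTb = Kb × m × i
= 0.512 × 5.9 × 2
= 6.0416 °C

6.0416 °C
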